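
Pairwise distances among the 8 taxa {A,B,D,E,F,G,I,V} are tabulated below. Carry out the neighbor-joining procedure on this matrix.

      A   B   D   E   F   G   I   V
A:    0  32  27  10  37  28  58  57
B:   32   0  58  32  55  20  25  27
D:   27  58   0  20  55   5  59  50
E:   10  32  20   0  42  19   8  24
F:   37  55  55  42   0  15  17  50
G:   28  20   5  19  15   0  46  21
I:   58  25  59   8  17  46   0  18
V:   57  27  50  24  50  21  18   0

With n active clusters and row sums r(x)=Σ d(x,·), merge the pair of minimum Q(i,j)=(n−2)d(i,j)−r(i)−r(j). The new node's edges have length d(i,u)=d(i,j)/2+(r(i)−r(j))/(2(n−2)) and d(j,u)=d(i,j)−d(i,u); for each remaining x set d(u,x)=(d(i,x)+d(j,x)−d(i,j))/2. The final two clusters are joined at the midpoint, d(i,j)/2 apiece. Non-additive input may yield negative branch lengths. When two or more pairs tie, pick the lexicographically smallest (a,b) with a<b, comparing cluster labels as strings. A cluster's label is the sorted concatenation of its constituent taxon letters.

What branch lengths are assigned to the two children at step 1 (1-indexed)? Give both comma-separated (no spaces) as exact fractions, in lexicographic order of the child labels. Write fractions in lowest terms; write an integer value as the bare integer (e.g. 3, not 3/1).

iteration 1: select F,I (d=17, Q=-400); attach at lengths (71/6, 31/6); label the merged cluster FI
  updated: d(A,FI)=39, d(B,FI)=63/2, d(D,FI)=97/2, d(E,FI)=33/2, d(FI,G)=22, d(FI,V)=51/2
iteration 2: select D,G (d=5, Q=-597/2); attach at lengths (237/20, -137/20); label the merged cluster DG
  updated: d(A,DG)=25, d(B,DG)=73/2, d(DG,E)=17, d(DG,FI)=131/4, d(DG,V)=33
iteration 3: select A,E (d=10, Q=-445/2); attach at lengths (207/16, -47/16); label the merged cluster AE
  updated: d(AE,B)=27, d(AE,DG)=16, d(AE,FI)=91/4, d(AE,V)=71/2
iteration 4: select AE,DG (d=16, Q=-343/2); attach at lengths (31/6, 65/6); label the merged cluster ADEG
  updated: d(ADEG,B)=95/4, d(ADEG,FI)=79/4, d(ADEG,V)=105/4
iteration 5: select ADEG,FI (d=79/4, Q=-107); attach at lengths (65/8, 93/8); label the merged cluster ADEFGI
  updated: d(ADEFGI,B)=71/4, d(ADEFGI,V)=16
iteration 6: select ADEFGI,B (d=71/4, Q=-243/4); attach at lengths (27/8, 115/8); label the merged cluster ABDEFGI
  updated: d(ABDEFGI,V)=101/8
iteration 7: select ABDEFGI,V (d=101/8); attach at lengths (101/16, 101/16); label the merged cluster ABDEFGIV
final tree: (((((A:207/16,E:-47/16):31/6,(D:237/20,G:-137/20):65/6):65/8,(F:71/6,I:31/6):93/8):27/8,B:115/8):101/16,V:101/16)
total length: 785/8

71/6,31/6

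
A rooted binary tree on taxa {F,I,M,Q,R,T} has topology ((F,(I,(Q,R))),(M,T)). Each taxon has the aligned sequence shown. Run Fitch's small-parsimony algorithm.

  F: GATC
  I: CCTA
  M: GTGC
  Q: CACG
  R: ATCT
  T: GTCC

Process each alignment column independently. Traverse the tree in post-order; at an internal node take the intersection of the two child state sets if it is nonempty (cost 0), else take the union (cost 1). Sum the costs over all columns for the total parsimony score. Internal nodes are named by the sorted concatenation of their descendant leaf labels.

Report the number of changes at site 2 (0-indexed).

site 0, node QR: Q={C} ∪ R={A} → {A,C} (+1)
site 0, node IQR: I={C} ∩ QR={A,C} → {C} (+0)
site 0, node FIQR: F={G} ∪ IQR={C} → {C,G} (+1)
site 0, node MT: M={G} ∩ T={G} → {G} (+0)
site 0, node FIMQRT: FIQR={C,G} ∩ MT={G} → {G} (+0)
site 1, node QR: Q={A} ∪ R={T} → {A,T} (+1)
site 1, node IQR: I={C} ∪ QR={A,T} → {A,C,T} (+1)
site 1, node FIQR: F={A} ∩ IQR={A,C,T} → {A} (+0)
site 1, node MT: M={T} ∩ T={T} → {T} (+0)
site 1, node FIMQRT: FIQR={A} ∪ MT={T} → {A,T} (+1)
site 2, node QR: Q={C} ∩ R={C} → {C} (+0)
site 2, node IQR: I={T} ∪ QR={C} → {C,T} (+1)
site 2, node FIQR: F={T} ∩ IQR={C,T} → {T} (+0)
site 2, node MT: M={G} ∪ T={C} → {C,G} (+1)
site 2, node FIMQRT: FIQR={T} ∪ MT={C,G} → {C,G,T} (+1)
site 3, node QR: Q={G} ∪ R={T} → {G,T} (+1)
site 3, node IQR: I={A} ∪ QR={G,T} → {A,G,T} (+1)
site 3, node FIQR: F={C} ∪ IQR={A,G,T} → {A,C,G,T} (+1)
site 3, node MT: M={C} ∩ T={C} → {C} (+0)
site 3, node FIMQRT: FIQR={A,C,G,T} ∩ MT={C} → {C} (+0)
per-site changes: [2, 3, 3, 3]; total = 11

3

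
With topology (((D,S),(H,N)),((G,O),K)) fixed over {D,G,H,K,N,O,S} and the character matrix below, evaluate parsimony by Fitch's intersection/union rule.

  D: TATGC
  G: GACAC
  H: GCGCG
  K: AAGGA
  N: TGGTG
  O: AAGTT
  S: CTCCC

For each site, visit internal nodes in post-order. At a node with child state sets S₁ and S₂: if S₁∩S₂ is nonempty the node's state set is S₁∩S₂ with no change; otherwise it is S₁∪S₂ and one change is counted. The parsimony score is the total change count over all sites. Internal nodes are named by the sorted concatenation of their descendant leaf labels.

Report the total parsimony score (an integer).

18

DS@0: {T} ∪ {C} = {C,T} (union, +1)
HN@0: {G} ∪ {T} = {G,T} (union, +1)
DHNS@0: {C,T} ∩ {G,T} = {T} (intersection, +0)
GO@0: {G} ∪ {A} = {A,G} (union, +1)
GKO@0: {A,G} ∩ {A} = {A} (intersection, +0)
DGHKNOS@0: {T} ∪ {A} = {A,T} (union, +1)
DS@1: {A} ∪ {T} = {A,T} (union, +1)
HN@1: {C} ∪ {G} = {C,G} (union, +1)
DHNS@1: {A,T} ∪ {C,G} = {A,C,G,T} (union, +1)
GO@1: {A} ∩ {A} = {A} (intersection, +0)
GKO@1: {A} ∩ {A} = {A} (intersection, +0)
DGHKNOS@1: {A,C,G,T} ∩ {A} = {A} (intersection, +0)
DS@2: {T} ∪ {C} = {C,T} (union, +1)
HN@2: {G} ∩ {G} = {G} (intersection, +0)
DHNS@2: {C,T} ∪ {G} = {C,G,T} (union, +1)
GO@2: {C} ∪ {G} = {C,G} (union, +1)
GKO@2: {C,G} ∩ {G} = {G} (intersection, +0)
DGHKNOS@2: {C,G,T} ∩ {G} = {G} (intersection, +0)
DS@3: {G} ∪ {C} = {C,G} (union, +1)
HN@3: {C} ∪ {T} = {C,T} (union, +1)
DHNS@3: {C,G} ∩ {C,T} = {C} (intersection, +0)
GO@3: {A} ∪ {T} = {A,T} (union, +1)
GKO@3: {A,T} ∪ {G} = {A,G,T} (union, +1)
DGHKNOS@3: {C} ∪ {A,G,T} = {A,C,G,T} (union, +1)
DS@4: {C} ∩ {C} = {C} (intersection, +0)
HN@4: {G} ∩ {G} = {G} (intersection, +0)
DHNS@4: {C} ∪ {G} = {C,G} (union, +1)
GO@4: {C} ∪ {T} = {C,T} (union, +1)
GKO@4: {C,T} ∪ {A} = {A,C,T} (union, +1)
DGHKNOS@4: {C,G} ∩ {A,C,T} = {C} (intersection, +0)
per-site changes: [4, 3, 3, 5, 3]; total = 18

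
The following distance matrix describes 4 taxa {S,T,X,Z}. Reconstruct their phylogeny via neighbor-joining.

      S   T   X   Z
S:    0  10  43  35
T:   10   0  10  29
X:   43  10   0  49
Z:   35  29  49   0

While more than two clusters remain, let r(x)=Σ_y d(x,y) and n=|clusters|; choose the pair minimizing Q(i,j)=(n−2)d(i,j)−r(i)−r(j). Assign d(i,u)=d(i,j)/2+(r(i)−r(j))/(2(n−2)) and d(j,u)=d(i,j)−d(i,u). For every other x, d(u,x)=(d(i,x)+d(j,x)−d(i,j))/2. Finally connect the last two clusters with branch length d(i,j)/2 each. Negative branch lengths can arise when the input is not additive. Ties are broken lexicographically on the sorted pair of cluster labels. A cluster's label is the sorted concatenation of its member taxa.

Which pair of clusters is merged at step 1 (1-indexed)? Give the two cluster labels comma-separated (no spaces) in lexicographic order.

step 1: merge (S,Z) at d=35, Q=-131; branch lengths S→45/4, Z→95/4; new cluster SZ
  updated: d(SZ,T)=2, d(SZ,X)=57/2
step 2: merge (SZ,T) at d=2, Q=-81/2; branch lengths SZ→41/4, T→-33/4; new cluster STZ
  updated: d(STZ,X)=73/4
step 3: merge (STZ,X) at d=73/4; branch lengths STZ→73/8, X→73/8; new cluster STXZ
final tree: (((S:45/4,Z:95/4):41/4,T:-33/4):73/8,X:73/8)
total length: 221/4

S,Z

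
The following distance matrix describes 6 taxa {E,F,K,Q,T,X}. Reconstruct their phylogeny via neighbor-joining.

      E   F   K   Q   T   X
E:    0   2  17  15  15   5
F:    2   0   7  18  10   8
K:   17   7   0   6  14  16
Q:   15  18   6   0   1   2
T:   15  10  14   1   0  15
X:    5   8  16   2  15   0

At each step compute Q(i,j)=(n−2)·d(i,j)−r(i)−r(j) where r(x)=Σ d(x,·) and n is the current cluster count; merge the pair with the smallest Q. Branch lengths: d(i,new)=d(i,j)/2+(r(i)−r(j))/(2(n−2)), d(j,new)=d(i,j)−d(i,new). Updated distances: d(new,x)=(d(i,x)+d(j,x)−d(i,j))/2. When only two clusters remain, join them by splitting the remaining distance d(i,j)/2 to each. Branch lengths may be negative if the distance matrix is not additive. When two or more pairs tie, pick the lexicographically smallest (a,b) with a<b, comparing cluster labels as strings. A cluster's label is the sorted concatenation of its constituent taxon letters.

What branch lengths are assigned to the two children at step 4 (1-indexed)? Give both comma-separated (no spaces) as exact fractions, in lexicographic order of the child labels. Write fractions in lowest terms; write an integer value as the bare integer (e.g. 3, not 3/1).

11/4,9/2

iteration 1: select Q,T (d=1, Q=-93); attach at lengths (-9/8, 17/8); label the merged cluster QT
  updated: d(E,QT)=29/2, d(F,QT)=27/2, d(K,QT)=19/2, d(QT,X)=8
iteration 2: select K,QT (d=19/2, Q=-133/2); attach at lengths (65/12, 49/12); label the merged cluster KQT
  updated: d(E,KQT)=11, d(F,KQT)=11/2, d(KQT,X)=29/4
iteration 3: select E,F (d=2, Q=-59/2); attach at lengths (13/8, 3/8); label the merged cluster EF
  updated: d(EF,KQT)=29/4, d(EF,X)=11/2
iteration 4: select EF,KQT (d=29/4, Q=-20); attach at lengths (11/4, 9/2); label the merged cluster EFKQT
  updated: d(EFKQT,X)=11/4
iteration 5: select EFKQT,X (d=11/4); attach at lengths (11/8, 11/8); label the merged cluster EFKQTX
final tree: (((E:13/8,F:3/8):11/4,(K:65/12,(Q:-9/8,T:17/8):49/12):9/2):11/8,X:11/8)
total length: 45/2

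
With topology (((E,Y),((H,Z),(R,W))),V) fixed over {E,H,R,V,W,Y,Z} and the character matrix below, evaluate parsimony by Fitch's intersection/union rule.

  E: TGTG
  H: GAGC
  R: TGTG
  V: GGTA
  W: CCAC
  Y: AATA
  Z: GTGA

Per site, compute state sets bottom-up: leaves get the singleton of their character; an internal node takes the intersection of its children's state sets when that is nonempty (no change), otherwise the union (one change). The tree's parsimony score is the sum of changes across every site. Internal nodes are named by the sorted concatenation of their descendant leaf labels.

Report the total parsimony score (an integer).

14

[col 0] EY: children E:{T}, Y:{A} ∪→ {A,T}; cost 1
[col 0] HZ: children H:{G}, Z:{G} ∩→ {G}; cost 0
[col 0] RW: children R:{T}, W:{C} ∪→ {C,T}; cost 1
[col 0] HRWZ: children HZ:{G}, RW:{C,T} ∪→ {C,G,T}; cost 1
[col 0] EHRWYZ: children EY:{A,T}, HRWZ:{C,G,T} ∩→ {T}; cost 0
[col 0] EHRVWYZ: children EHRWYZ:{T}, V:{G} ∪→ {G,T}; cost 1
[col 1] EY: children E:{G}, Y:{A} ∪→ {A,G}; cost 1
[col 1] HZ: children H:{A}, Z:{T} ∪→ {A,T}; cost 1
[col 1] RW: children R:{G}, W:{C} ∪→ {C,G}; cost 1
[col 1] HRWZ: children HZ:{A,T}, RW:{C,G} ∪→ {A,C,G,T}; cost 1
[col 1] EHRWYZ: children EY:{A,G}, HRWZ:{A,C,G,T} ∩→ {A,G}; cost 0
[col 1] EHRVWYZ: children EHRWYZ:{A,G}, V:{G} ∩→ {G}; cost 0
[col 2] EY: children E:{T}, Y:{T} ∩→ {T}; cost 0
[col 2] HZ: children H:{G}, Z:{G} ∩→ {G}; cost 0
[col 2] RW: children R:{T}, W:{A} ∪→ {A,T}; cost 1
[col 2] HRWZ: children HZ:{G}, RW:{A,T} ∪→ {A,G,T}; cost 1
[col 2] EHRWYZ: children EY:{T}, HRWZ:{A,G,T} ∩→ {T}; cost 0
[col 2] EHRVWYZ: children EHRWYZ:{T}, V:{T} ∩→ {T}; cost 0
[col 3] EY: children E:{G}, Y:{A} ∪→ {A,G}; cost 1
[col 3] HZ: children H:{C}, Z:{A} ∪→ {A,C}; cost 1
[col 3] RW: children R:{G}, W:{C} ∪→ {C,G}; cost 1
[col 3] HRWZ: children HZ:{A,C}, RW:{C,G} ∩→ {C}; cost 0
[col 3] EHRWYZ: children EY:{A,G}, HRWZ:{C} ∪→ {A,C,G}; cost 1
[col 3] EHRVWYZ: children EHRWYZ:{A,C,G}, V:{A} ∩→ {A}; cost 0
per-site changes: [4, 4, 2, 4]; total = 14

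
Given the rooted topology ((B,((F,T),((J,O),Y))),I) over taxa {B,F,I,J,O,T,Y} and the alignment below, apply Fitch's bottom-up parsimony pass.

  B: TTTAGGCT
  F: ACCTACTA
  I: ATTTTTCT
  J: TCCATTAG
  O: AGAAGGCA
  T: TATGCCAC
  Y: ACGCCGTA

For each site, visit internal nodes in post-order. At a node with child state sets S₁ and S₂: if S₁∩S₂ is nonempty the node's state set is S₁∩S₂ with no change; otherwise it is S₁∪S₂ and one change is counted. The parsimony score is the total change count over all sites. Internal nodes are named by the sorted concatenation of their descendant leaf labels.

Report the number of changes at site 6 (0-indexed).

FT@0: {A} ∪ {T} = {A,T} (union, +1)
JO@0: {T} ∪ {A} = {A,T} (union, +1)
JOY@0: {A,T} ∩ {A} = {A} (intersection, +0)
FJOTY@0: {A,T} ∩ {A} = {A} (intersection, +0)
BFJOTY@0: {T} ∪ {A} = {A,T} (union, +1)
BFIJOTY@0: {A,T} ∩ {A} = {A} (intersection, +0)
FT@1: {C} ∪ {A} = {A,C} (union, +1)
JO@1: {C} ∪ {G} = {C,G} (union, +1)
JOY@1: {C,G} ∩ {C} = {C} (intersection, +0)
FJOTY@1: {A,C} ∩ {C} = {C} (intersection, +0)
BFJOTY@1: {T} ∪ {C} = {C,T} (union, +1)
BFIJOTY@1: {C,T} ∩ {T} = {T} (intersection, +0)
FT@2: {C} ∪ {T} = {C,T} (union, +1)
JO@2: {C} ∪ {A} = {A,C} (union, +1)
JOY@2: {A,C} ∪ {G} = {A,C,G} (union, +1)
FJOTY@2: {C,T} ∩ {A,C,G} = {C} (intersection, +0)
BFJOTY@2: {T} ∪ {C} = {C,T} (union, +1)
BFIJOTY@2: {C,T} ∩ {T} = {T} (intersection, +0)
FT@3: {T} ∪ {G} = {G,T} (union, +1)
JO@3: {A} ∩ {A} = {A} (intersection, +0)
JOY@3: {A} ∪ {C} = {A,C} (union, +1)
FJOTY@3: {G,T} ∪ {A,C} = {A,C,G,T} (union, +1)
BFJOTY@3: {A} ∩ {A,C,G,T} = {A} (intersection, +0)
BFIJOTY@3: {A} ∪ {T} = {A,T} (union, +1)
FT@4: {A} ∪ {C} = {A,C} (union, +1)
JO@4: {T} ∪ {G} = {G,T} (union, +1)
JOY@4: {G,T} ∪ {C} = {C,G,T} (union, +1)
FJOTY@4: {A,C} ∩ {C,G,T} = {C} (intersection, +0)
BFJOTY@4: {G} ∪ {C} = {C,G} (union, +1)
BFIJOTY@4: {C,G} ∪ {T} = {C,G,T} (union, +1)
FT@5: {C} ∩ {C} = {C} (intersection, +0)
JO@5: {T} ∪ {G} = {G,T} (union, +1)
JOY@5: {G,T} ∩ {G} = {G} (intersection, +0)
FJOTY@5: {C} ∪ {G} = {C,G} (union, +1)
BFJOTY@5: {G} ∩ {C,G} = {G} (intersection, +0)
BFIJOTY@5: {G} ∪ {T} = {G,T} (union, +1)
FT@6: {T} ∪ {A} = {A,T} (union, +1)
JO@6: {A} ∪ {C} = {A,C} (union, +1)
JOY@6: {A,C} ∪ {T} = {A,C,T} (union, +1)
FJOTY@6: {A,T} ∩ {A,C,T} = {A,T} (intersection, +0)
BFJOTY@6: {C} ∪ {A,T} = {A,C,T} (union, +1)
BFIJOTY@6: {A,C,T} ∩ {C} = {C} (intersection, +0)
FT@7: {A} ∪ {C} = {A,C} (union, +1)
JO@7: {G} ∪ {A} = {A,G} (union, +1)
JOY@7: {A,G} ∩ {A} = {A} (intersection, +0)
FJOTY@7: {A,C} ∩ {A} = {A} (intersection, +0)
BFJOTY@7: {T} ∪ {A} = {A,T} (union, +1)
BFIJOTY@7: {A,T} ∩ {T} = {T} (intersection, +0)
per-site changes: [3, 3, 4, 4, 5, 3, 4, 3]; total = 29

4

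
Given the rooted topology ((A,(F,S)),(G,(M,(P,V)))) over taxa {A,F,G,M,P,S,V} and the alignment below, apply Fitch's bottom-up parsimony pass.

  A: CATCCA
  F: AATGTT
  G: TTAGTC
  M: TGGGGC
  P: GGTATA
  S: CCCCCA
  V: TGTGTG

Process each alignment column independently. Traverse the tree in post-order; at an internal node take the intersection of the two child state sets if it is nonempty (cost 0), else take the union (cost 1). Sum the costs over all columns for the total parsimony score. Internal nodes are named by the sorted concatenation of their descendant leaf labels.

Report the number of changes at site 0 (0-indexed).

site 0, node FS: F={A} ∪ S={C} → {A,C} (+1)
site 0, node AFS: A={C} ∩ FS={A,C} → {C} (+0)
site 0, node PV: P={G} ∪ V={T} → {G,T} (+1)
site 0, node MPV: M={T} ∩ PV={G,T} → {T} (+0)
site 0, node GMPV: G={T} ∩ MPV={T} → {T} (+0)
site 0, node AFGMPSV: AFS={C} ∪ GMPV={T} → {C,T} (+1)
site 1, node FS: F={A} ∪ S={C} → {A,C} (+1)
site 1, node AFS: A={A} ∩ FS={A,C} → {A} (+0)
site 1, node PV: P={G} ∩ V={G} → {G} (+0)
site 1, node MPV: M={G} ∩ PV={G} → {G} (+0)
site 1, node GMPV: G={T} ∪ MPV={G} → {G,T} (+1)
site 1, node AFGMPSV: AFS={A} ∪ GMPV={G,T} → {A,G,T} (+1)
site 2, node FS: F={T} ∪ S={C} → {C,T} (+1)
site 2, node AFS: A={T} ∩ FS={C,T} → {T} (+0)
site 2, node PV: P={T} ∩ V={T} → {T} (+0)
site 2, node MPV: M={G} ∪ PV={T} → {G,T} (+1)
site 2, node GMPV: G={A} ∪ MPV={G,T} → {A,G,T} (+1)
site 2, node AFGMPSV: AFS={T} ∩ GMPV={A,G,T} → {T} (+0)
site 3, node FS: F={G} ∪ S={C} → {C,G} (+1)
site 3, node AFS: A={C} ∩ FS={C,G} → {C} (+0)
site 3, node PV: P={A} ∪ V={G} → {A,G} (+1)
site 3, node MPV: M={G} ∩ PV={A,G} → {G} (+0)
site 3, node GMPV: G={G} ∩ MPV={G} → {G} (+0)
site 3, node AFGMPSV: AFS={C} ∪ GMPV={G} → {C,G} (+1)
site 4, node FS: F={T} ∪ S={C} → {C,T} (+1)
site 4, node AFS: A={C} ∩ FS={C,T} → {C} (+0)
site 4, node PV: P={T} ∩ V={T} → {T} (+0)
site 4, node MPV: M={G} ∪ PV={T} → {G,T} (+1)
site 4, node GMPV: G={T} ∩ MPV={G,T} → {T} (+0)
site 4, node AFGMPSV: AFS={C} ∪ GMPV={T} → {C,T} (+1)
site 5, node FS: F={T} ∪ S={A} → {A,T} (+1)
site 5, node AFS: A={A} ∩ FS={A,T} → {A} (+0)
site 5, node PV: P={A} ∪ V={G} → {A,G} (+1)
site 5, node MPV: M={C} ∪ PV={A,G} → {A,C,G} (+1)
site 5, node GMPV: G={C} ∩ MPV={A,C,G} → {C} (+0)
site 5, node AFGMPSV: AFS={A} ∪ GMPV={C} → {A,C} (+1)
per-site changes: [3, 3, 3, 3, 3, 4]; total = 19

3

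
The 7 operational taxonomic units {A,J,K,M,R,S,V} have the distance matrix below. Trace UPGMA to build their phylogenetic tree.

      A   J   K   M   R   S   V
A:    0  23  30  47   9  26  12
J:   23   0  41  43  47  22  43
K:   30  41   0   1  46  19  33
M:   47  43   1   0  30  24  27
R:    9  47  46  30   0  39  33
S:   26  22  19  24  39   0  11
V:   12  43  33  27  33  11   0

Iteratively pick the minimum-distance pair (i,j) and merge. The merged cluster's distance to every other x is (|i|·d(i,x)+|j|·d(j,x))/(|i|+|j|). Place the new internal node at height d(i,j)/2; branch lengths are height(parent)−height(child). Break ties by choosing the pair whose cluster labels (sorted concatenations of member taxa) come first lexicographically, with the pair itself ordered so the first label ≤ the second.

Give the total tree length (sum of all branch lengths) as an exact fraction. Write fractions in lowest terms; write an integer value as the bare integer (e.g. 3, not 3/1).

1221/16

iteration 1: select K,M (d=1); attach at lengths (1/2, 1/2); label the merged cluster KM
  updated: d(A,KM)=77/2, d(J,KM)=42, d(KM,R)=38, d(KM,S)=43/2, d(KM,V)=30
iteration 2: select A,R (d=9); attach at lengths (9/2, 9/2); label the merged cluster AR
  updated: d(AR,J)=35, d(AR,KM)=153/4, d(AR,S)=65/2, d(AR,V)=45/2
iteration 3: select S,V (d=11); attach at lengths (11/2, 11/2); label the merged cluster SV
  updated: d(AR,SV)=55/2, d(J,SV)=65/2, d(KM,SV)=103/4
iteration 4: select KM,SV (d=103/4); attach at lengths (99/8, 59/8); label the merged cluster KMSV
  updated: d(AR,KMSV)=263/8, d(J,KMSV)=149/4
iteration 5: select AR,KMSV (d=263/8); attach at lengths (191/16, 57/16); label the merged cluster AKMRSV
  updated: d(AKMRSV,J)=73/2
iteration 6: select AKMRSV,J (d=73/2); attach at lengths (29/16, 73/4); label the merged cluster AJKMRSV
final tree: (((A:9/2,R:9/2):191/16,((K:1/2,M:1/2):99/8,(S:11/2,V:11/2):59/8):57/16):29/16,J:73/4)
total length: 1221/16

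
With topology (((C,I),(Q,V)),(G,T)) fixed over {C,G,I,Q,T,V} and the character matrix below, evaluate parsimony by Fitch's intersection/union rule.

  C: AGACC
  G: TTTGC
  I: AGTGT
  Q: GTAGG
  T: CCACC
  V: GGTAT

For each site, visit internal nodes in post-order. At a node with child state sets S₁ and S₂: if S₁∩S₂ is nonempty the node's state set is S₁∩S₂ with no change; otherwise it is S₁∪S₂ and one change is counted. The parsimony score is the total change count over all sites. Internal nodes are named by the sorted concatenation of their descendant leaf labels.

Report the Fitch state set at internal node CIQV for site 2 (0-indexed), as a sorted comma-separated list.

A,T

CI@0: {A} ∩ {A} = {A} (intersection, +0)
QV@0: {G} ∩ {G} = {G} (intersection, +0)
CIQV@0: {A} ∪ {G} = {A,G} (union, +1)
GT@0: {T} ∪ {C} = {C,T} (union, +1)
CGIQTV@0: {A,G} ∪ {C,T} = {A,C,G,T} (union, +1)
CI@1: {G} ∩ {G} = {G} (intersection, +0)
QV@1: {T} ∪ {G} = {G,T} (union, +1)
CIQV@1: {G} ∩ {G,T} = {G} (intersection, +0)
GT@1: {T} ∪ {C} = {C,T} (union, +1)
CGIQTV@1: {G} ∪ {C,T} = {C,G,T} (union, +1)
CI@2: {A} ∪ {T} = {A,T} (union, +1)
QV@2: {A} ∪ {T} = {A,T} (union, +1)
CIQV@2: {A,T} ∩ {A,T} = {A,T} (intersection, +0)
GT@2: {T} ∪ {A} = {A,T} (union, +1)
CGIQTV@2: {A,T} ∩ {A,T} = {A,T} (intersection, +0)
CI@3: {C} ∪ {G} = {C,G} (union, +1)
QV@3: {G} ∪ {A} = {A,G} (union, +1)
CIQV@3: {C,G} ∩ {A,G} = {G} (intersection, +0)
GT@3: {G} ∪ {C} = {C,G} (union, +1)
CGIQTV@3: {G} ∩ {C,G} = {G} (intersection, +0)
CI@4: {C} ∪ {T} = {C,T} (union, +1)
QV@4: {G} ∪ {T} = {G,T} (union, +1)
CIQV@4: {C,T} ∩ {G,T} = {T} (intersection, +0)
GT@4: {C} ∩ {C} = {C} (intersection, +0)
CGIQTV@4: {T} ∪ {C} = {C,T} (union, +1)
per-site changes: [3, 3, 3, 3, 3]; total = 15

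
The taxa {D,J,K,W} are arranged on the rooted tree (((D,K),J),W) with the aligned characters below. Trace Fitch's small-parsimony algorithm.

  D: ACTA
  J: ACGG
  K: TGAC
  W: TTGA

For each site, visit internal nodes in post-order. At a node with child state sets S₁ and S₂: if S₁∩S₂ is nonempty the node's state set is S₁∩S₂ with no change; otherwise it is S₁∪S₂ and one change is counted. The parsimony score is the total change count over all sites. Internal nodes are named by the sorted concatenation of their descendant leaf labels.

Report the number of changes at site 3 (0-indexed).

[col 0] DK: children D:{A}, K:{T} ∪→ {A,T}; cost 1
[col 0] DJK: children DK:{A,T}, J:{A} ∩→ {A}; cost 0
[col 0] DJKW: children DJK:{A}, W:{T} ∪→ {A,T}; cost 1
[col 1] DK: children D:{C}, K:{G} ∪→ {C,G}; cost 1
[col 1] DJK: children DK:{C,G}, J:{C} ∩→ {C}; cost 0
[col 1] DJKW: children DJK:{C}, W:{T} ∪→ {C,T}; cost 1
[col 2] DK: children D:{T}, K:{A} ∪→ {A,T}; cost 1
[col 2] DJK: children DK:{A,T}, J:{G} ∪→ {A,G,T}; cost 1
[col 2] DJKW: children DJK:{A,G,T}, W:{G} ∩→ {G}; cost 0
[col 3] DK: children D:{A}, K:{C} ∪→ {A,C}; cost 1
[col 3] DJK: children DK:{A,C}, J:{G} ∪→ {A,C,G}; cost 1
[col 3] DJKW: children DJK:{A,C,G}, W:{A} ∩→ {A}; cost 0
per-site changes: [2, 2, 2, 2]; total = 8

2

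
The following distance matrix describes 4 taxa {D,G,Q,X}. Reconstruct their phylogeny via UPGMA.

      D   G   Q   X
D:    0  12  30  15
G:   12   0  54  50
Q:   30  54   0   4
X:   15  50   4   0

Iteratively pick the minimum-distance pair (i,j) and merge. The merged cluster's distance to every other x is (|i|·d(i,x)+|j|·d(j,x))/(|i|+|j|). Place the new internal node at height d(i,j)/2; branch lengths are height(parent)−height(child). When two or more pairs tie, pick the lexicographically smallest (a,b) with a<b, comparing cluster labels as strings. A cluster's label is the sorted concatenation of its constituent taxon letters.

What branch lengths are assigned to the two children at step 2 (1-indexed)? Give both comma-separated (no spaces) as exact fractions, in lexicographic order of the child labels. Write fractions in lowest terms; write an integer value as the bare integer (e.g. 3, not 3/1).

6,6

step 1: merge (Q,X) at d=4; branch lengths Q→2, X→2; new cluster QX
  updated: d(D,QX)=45/2, d(G,QX)=52
step 2: merge (D,G) at d=12; branch lengths D→6, G→6; new cluster DG
  updated: d(DG,QX)=149/4
step 3: merge (DG,QX) at d=149/4; branch lengths DG→101/8, QX→133/8; new cluster DGQX
final tree: ((D:6,G:6):101/8,(Q:2,X:2):133/8)
total length: 181/4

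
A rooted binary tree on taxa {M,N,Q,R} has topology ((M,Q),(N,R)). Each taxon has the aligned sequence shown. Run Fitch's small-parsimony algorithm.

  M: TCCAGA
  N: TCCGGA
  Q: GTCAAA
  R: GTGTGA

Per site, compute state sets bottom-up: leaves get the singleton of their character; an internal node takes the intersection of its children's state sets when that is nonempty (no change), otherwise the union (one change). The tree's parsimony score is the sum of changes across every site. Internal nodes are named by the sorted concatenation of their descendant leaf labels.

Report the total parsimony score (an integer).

[col 0] MQ: children M:{T}, Q:{G} ∪→ {G,T}; cost 1
[col 0] NR: children N:{T}, R:{G} ∪→ {G,T}; cost 1
[col 0] MNQR: children MQ:{G,T}, NR:{G,T} ∩→ {G,T}; cost 0
[col 1] MQ: children M:{C}, Q:{T} ∪→ {C,T}; cost 1
[col 1] NR: children N:{C}, R:{T} ∪→ {C,T}; cost 1
[col 1] MNQR: children MQ:{C,T}, NR:{C,T} ∩→ {C,T}; cost 0
[col 2] MQ: children M:{C}, Q:{C} ∩→ {C}; cost 0
[col 2] NR: children N:{C}, R:{G} ∪→ {C,G}; cost 1
[col 2] MNQR: children MQ:{C}, NR:{C,G} ∩→ {C}; cost 0
[col 3] MQ: children M:{A}, Q:{A} ∩→ {A}; cost 0
[col 3] NR: children N:{G}, R:{T} ∪→ {G,T}; cost 1
[col 3] MNQR: children MQ:{A}, NR:{G,T} ∪→ {A,G,T}; cost 1
[col 4] MQ: children M:{G}, Q:{A} ∪→ {A,G}; cost 1
[col 4] NR: children N:{G}, R:{G} ∩→ {G}; cost 0
[col 4] MNQR: children MQ:{A,G}, NR:{G} ∩→ {G}; cost 0
[col 5] MQ: children M:{A}, Q:{A} ∩→ {A}; cost 0
[col 5] NR: children N:{A}, R:{A} ∩→ {A}; cost 0
[col 5] MNQR: children MQ:{A}, NR:{A} ∩→ {A}; cost 0
per-site changes: [2, 2, 1, 2, 1, 0]; total = 8

8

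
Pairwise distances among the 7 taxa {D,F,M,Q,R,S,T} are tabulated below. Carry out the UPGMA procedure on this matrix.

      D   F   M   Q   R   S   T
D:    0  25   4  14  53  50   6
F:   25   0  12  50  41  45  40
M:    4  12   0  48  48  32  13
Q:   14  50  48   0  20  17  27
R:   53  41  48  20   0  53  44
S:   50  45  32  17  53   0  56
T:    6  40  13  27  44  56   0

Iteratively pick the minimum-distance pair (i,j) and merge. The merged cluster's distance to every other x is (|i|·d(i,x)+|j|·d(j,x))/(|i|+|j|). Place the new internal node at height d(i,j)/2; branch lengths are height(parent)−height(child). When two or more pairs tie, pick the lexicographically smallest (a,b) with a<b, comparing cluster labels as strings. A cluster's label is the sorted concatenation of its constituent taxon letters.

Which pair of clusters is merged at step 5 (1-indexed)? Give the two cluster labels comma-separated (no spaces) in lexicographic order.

QS,R

step 1: merge (D,M) at d=4; branch lengths D→2, M→2; new cluster DM
  updated: d(DM,F)=37/2, d(DM,Q)=31, d(DM,R)=101/2, d(DM,S)=41, d(DM,T)=19/2
step 2: merge (DM,T) at d=19/2; branch lengths DM→11/4, T→19/4; new cluster DMT
  updated: d(DMT,F)=77/3, d(DMT,Q)=89/3, d(DMT,R)=145/3, d(DMT,S)=46
step 3: merge (Q,S) at d=17; branch lengths Q→17/2, S→17/2; new cluster QS
  updated: d(DMT,QS)=227/6, d(F,QS)=95/2, d(QS,R)=73/2
step 4: merge (DMT,F) at d=77/3; branch lengths DMT→97/12, F→77/6; new cluster DFMT
  updated: d(DFMT,QS)=161/4, d(DFMT,R)=93/2
step 5: merge (QS,R) at d=73/2; branch lengths QS→39/4, R→73/4; new cluster QRS
  updated: d(DFMT,QRS)=127/3
step 6: merge (DFMT,QRS) at d=127/3; branch lengths DFMT→25/3, QRS→35/12; new cluster DFMQRST
final tree: ((((D:2,M:2):11/4,T:19/4):97/12,F:77/6):25/3,((Q:17/2,S:17/2):39/4,R:73/4):35/12)
total length: 266/3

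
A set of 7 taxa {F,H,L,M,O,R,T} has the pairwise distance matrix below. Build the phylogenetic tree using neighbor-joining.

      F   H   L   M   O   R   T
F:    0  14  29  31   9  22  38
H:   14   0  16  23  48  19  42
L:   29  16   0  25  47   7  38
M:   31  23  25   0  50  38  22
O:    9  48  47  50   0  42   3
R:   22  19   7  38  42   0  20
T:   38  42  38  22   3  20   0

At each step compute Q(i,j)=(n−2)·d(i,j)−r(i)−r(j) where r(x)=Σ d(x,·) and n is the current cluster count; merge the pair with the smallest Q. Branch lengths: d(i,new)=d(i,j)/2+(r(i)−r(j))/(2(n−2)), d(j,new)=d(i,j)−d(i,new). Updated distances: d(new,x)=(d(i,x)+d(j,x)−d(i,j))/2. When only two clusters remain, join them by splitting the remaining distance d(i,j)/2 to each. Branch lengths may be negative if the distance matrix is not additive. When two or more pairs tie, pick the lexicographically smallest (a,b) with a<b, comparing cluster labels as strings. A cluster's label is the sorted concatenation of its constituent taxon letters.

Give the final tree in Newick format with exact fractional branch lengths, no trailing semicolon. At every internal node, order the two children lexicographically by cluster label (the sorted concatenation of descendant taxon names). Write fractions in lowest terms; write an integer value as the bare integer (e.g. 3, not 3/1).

step 1: merge (O,T) at d=3, Q=-347; branch lengths O→51/10, T→-21/10; new cluster OT
  updated: d(F,OT)=22, d(H,OT)=87/2, d(L,OT)=41, d(M,OT)=69/2, d(OT,R)=59/2
step 2: merge (L,R) at d=7, Q=-411/2; branch lengths L→61/16, R→51/16; new cluster LR
  updated: d(F,LR)=22, d(H,LR)=14, d(LR,M)=28, d(LR,OT)=127/4
step 3: merge (F,OT) at d=22, Q=-619/4; branch lengths F→31/8, OT→145/8; new cluster FOT
  updated: d(FOT,H)=71/4, d(FOT,LR)=127/8, d(FOT,M)=87/4
step 4: merge (FOT,M) at d=87/4, Q=-677/8; branch lengths FOT→209/32, M→487/32; new cluster FMOT
  updated: d(FMOT,H)=19/2, d(FMOT,LR)=177/16
step 5: merge (FMOT,H) at d=19/2, Q=-553/16; branch lengths FMOT→105/32, H→199/32; new cluster FHMOT
  updated: d(FHMOT,LR)=249/32
step 6: merge (FHMOT,LR) at d=249/32; branch lengths FHMOT→249/64, LR→249/64; new cluster FHLMORT
final tree: ((((F:31/8,(O:51/10,T:-21/10):145/8):209/32,M:487/32):105/32,H:199/32):249/64,(L:61/16,R:51/16):249/64)
total length: 2273/32

((((F:31/8,(O:51/10,T:-21/10):145/8):209/32,M:487/32):105/32,H:199/32):249/64,(L:61/16,R:51/16):249/64)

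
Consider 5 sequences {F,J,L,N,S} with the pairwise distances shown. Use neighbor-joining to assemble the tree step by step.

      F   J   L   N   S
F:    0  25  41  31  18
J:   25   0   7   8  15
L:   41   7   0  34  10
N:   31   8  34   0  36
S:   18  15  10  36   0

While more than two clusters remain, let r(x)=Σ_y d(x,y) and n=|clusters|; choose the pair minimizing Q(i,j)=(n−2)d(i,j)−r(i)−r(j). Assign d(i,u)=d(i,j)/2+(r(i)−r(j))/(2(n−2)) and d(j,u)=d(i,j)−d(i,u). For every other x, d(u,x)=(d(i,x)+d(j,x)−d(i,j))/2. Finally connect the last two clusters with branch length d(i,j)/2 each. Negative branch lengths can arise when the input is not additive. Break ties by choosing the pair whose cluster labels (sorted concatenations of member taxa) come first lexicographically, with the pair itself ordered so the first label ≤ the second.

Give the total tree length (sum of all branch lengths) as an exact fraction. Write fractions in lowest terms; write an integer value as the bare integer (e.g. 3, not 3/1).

197/4

step 1: merge (L,S) at d=10, Q=-141; branch lengths L→43/6, S→17/6; new cluster LS
  updated: d(F,LS)=49/2, d(J,LS)=6, d(LS,N)=30
step 2: merge (F,LS) at d=49/2, Q=-92; branch lengths F→69/4, LS→29/4; new cluster FLS
  updated: d(FLS,J)=13/4, d(FLS,N)=73/4
step 3: merge (FLS,J) at d=13/4, Q=-59/2; branch lengths FLS→27/4, J→-7/2; new cluster FJLS
  updated: d(FJLS,N)=23/2
step 4: merge (FJLS,N) at d=23/2; branch lengths FJLS→23/4, N→23/4; new cluster FJLNS
final tree: (((F:69/4,(L:43/6,S:17/6):29/4):27/4,J:-7/2):23/4,N:23/4)
total length: 197/4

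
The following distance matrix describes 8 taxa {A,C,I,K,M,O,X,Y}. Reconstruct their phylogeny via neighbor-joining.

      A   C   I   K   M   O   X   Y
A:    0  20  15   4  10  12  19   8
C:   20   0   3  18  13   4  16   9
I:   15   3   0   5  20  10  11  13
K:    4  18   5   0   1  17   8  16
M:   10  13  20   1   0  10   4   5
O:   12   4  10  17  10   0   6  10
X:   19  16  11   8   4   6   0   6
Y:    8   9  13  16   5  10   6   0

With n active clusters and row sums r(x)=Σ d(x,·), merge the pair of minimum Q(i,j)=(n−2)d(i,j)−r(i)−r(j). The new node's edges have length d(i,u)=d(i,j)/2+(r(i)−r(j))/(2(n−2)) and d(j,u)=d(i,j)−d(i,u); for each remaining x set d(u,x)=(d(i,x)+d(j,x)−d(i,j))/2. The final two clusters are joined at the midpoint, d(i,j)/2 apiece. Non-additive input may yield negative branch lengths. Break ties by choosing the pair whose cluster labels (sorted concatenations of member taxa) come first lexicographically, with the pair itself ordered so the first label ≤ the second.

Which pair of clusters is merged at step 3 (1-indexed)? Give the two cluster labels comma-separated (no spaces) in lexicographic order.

iteration 1: select C,I (d=3, Q=-142); attach at lengths (2, 1); label the merged cluster CI
  updated: d(A,CI)=16, d(CI,K)=10, d(CI,M)=15, d(CI,O)=11/2, d(CI,X)=12, d(CI,Y)=19/2
iteration 2: select A,K (d=4, Q=-105); attach at lengths (33/10, 7/10); label the merged cluster AK
  updated: d(AK,CI)=11, d(AK,M)=7/2, d(AK,O)=25/2, d(AK,X)=23/2, d(AK,Y)=10
iteration 3: select CI,O (d=11/2, Q=-75); attach at lengths (31/8, 13/8); label the merged cluster CIO
  updated: d(AK,CIO)=9, d(CIO,M)=39/4, d(CIO,X)=25/4, d(CIO,Y)=7
iteration 4: select AK,M (d=7/2, Q=-183/4); attach at lengths (89/24, -5/24); label the merged cluster AKM
  updated: d(AKM,CIO)=61/8, d(AKM,X)=6, d(AKM,Y)=23/4
iteration 5: select AKM,Y (d=23/4, Q=-213/8); attach at lengths (97/32, 87/32); label the merged cluster AKMY
  updated: d(AKMY,CIO)=71/16, d(AKMY,X)=25/8
iteration 6: select AKMY,CIO (d=71/16, Q=-221/16); attach at lengths (21/32, 121/32); label the merged cluster ACIKMOY
  updated: d(ACIKMOY,X)=79/32
iteration 7: select ACIKMOY,X (d=79/32); attach at lengths (79/64, 79/64); label the merged cluster ACIKMOXY
final tree: (((((A:33/10,K:7/10):89/24,M:-5/24):97/32,Y:87/32):21/32,((C:2,I:1):31/8,O:13/8):121/32):79/64,X:79/64)
total length: 917/32

CI,O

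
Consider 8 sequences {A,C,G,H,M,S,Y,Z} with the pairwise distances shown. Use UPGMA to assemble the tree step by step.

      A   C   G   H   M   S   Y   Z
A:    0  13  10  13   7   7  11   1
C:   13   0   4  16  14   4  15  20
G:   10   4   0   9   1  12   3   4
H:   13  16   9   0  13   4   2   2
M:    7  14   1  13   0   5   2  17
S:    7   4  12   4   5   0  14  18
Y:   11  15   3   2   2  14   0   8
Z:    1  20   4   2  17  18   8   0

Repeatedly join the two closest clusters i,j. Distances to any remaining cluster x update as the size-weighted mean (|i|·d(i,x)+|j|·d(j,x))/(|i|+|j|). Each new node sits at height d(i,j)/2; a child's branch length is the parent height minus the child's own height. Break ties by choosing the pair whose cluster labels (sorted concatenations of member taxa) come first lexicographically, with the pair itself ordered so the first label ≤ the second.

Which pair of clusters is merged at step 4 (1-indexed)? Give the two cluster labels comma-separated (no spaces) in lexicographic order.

C,S

step 1: merge (A,Z) at d=1; branch lengths A→1/2, Z→1/2; new cluster AZ
  updated: d(AZ,C)=33/2, d(AZ,G)=7, d(AZ,H)=15/2, d(AZ,M)=12, d(AZ,S)=25/2, d(AZ,Y)=19/2
step 2: merge (G,M) at d=1; branch lengths G→1/2, M→1/2; new cluster GM
  updated: d(AZ,GM)=19/2, d(C,GM)=9, d(GM,H)=11, d(GM,S)=17/2, d(GM,Y)=5/2
step 3: merge (H,Y) at d=2; branch lengths H→1, Y→1; new cluster HY
  updated: d(AZ,HY)=17/2, d(C,HY)=31/2, d(GM,HY)=27/4, d(HY,S)=9
step 4: merge (C,S) at d=4; branch lengths C→2, S→2; new cluster CS
  updated: d(AZ,CS)=29/2, d(CS,GM)=35/4, d(CS,HY)=49/4
step 5: merge (GM,HY) at d=27/4; branch lengths GM→23/8, HY→19/8; new cluster GHMY
  updated: d(AZ,GHMY)=9, d(CS,GHMY)=21/2
step 6: merge (AZ,GHMY) at d=9; branch lengths AZ→4, GHMY→9/8; new cluster AGHMYZ
  updated: d(AGHMYZ,CS)=71/6
step 7: merge (AGHMYZ,CS) at d=71/6; branch lengths AGHMYZ→17/12, CS→47/12; new cluster ACGHMSYZ
final tree: (((A:1/2,Z:1/2):4,((G:1/2,M:1/2):23/8,(H:1,Y:1):19/8):9/8):17/12,(C:2,S:2):47/12)
total length: 569/24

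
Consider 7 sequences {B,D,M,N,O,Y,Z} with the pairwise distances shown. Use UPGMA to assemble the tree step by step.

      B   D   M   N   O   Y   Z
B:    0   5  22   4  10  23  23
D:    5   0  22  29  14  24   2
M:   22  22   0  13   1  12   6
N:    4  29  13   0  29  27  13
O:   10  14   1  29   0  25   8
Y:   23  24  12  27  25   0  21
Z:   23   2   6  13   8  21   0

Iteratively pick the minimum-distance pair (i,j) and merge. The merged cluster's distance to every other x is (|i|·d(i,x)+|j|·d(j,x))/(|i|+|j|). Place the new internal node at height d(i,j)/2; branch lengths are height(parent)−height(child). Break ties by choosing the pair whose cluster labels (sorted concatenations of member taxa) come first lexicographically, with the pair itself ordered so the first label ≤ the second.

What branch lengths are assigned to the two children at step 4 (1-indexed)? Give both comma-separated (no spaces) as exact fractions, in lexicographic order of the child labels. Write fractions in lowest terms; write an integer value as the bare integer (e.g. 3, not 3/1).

1. join M+O (d=1) ⇒ MO; edges |M|=1/2, |O|=1/2
  updated: d(B,MO)=16, d(D,MO)=18, d(MO,N)=21, d(MO,Y)=37/2, d(MO,Z)=7
2. join D+Z (d=2) ⇒ DZ; edges |D|=1, |Z|=1
  updated: d(B,DZ)=14, d(DZ,MO)=25/2, d(DZ,N)=21, d(DZ,Y)=45/2
3. join B+N (d=4) ⇒ BN; edges |B|=2, |N|=2
  updated: d(BN,DZ)=35/2, d(BN,MO)=37/2, d(BN,Y)=25
4. join DZ+MO (d=25/2) ⇒ DMOZ; edges |DZ|=21/4, |MO|=23/4
  updated: d(BN,DMOZ)=18, d(DMOZ,Y)=41/2
5. join BN+DMOZ (d=18) ⇒ BDMNOZ; edges |BN|=7, |DMOZ|=11/4
  updated: d(BDMNOZ,Y)=22
6. join BDMNOZ+Y (d=22) ⇒ BDMNOYZ; edges |BDMNOZ|=2, |Y|=11
final tree: (((B:2,N:2):7,((D:1,Z:1):21/4,(M:1/2,O:1/2):23/4):11/4):2,Y:11)
total length: 163/4

21/4,23/4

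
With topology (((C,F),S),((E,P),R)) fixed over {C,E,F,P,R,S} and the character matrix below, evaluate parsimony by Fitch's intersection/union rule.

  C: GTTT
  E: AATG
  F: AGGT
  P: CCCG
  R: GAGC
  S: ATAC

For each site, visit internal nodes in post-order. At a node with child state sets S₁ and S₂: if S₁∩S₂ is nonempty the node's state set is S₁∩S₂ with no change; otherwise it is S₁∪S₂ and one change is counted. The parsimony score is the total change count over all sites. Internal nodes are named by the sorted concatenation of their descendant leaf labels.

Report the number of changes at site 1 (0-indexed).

3

[col 0] CF: children C:{G}, F:{A} ∪→ {A,G}; cost 1
[col 0] CFS: children CF:{A,G}, S:{A} ∩→ {A}; cost 0
[col 0] EP: children E:{A}, P:{C} ∪→ {A,C}; cost 1
[col 0] EPR: children EP:{A,C}, R:{G} ∪→ {A,C,G}; cost 1
[col 0] CEFPRS: children CFS:{A}, EPR:{A,C,G} ∩→ {A}; cost 0
[col 1] CF: children C:{T}, F:{G} ∪→ {G,T}; cost 1
[col 1] CFS: children CF:{G,T}, S:{T} ∩→ {T}; cost 0
[col 1] EP: children E:{A}, P:{C} ∪→ {A,C}; cost 1
[col 1] EPR: children EP:{A,C}, R:{A} ∩→ {A}; cost 0
[col 1] CEFPRS: children CFS:{T}, EPR:{A} ∪→ {A,T}; cost 1
[col 2] CF: children C:{T}, F:{G} ∪→ {G,T}; cost 1
[col 2] CFS: children CF:{G,T}, S:{A} ∪→ {A,G,T}; cost 1
[col 2] EP: children E:{T}, P:{C} ∪→ {C,T}; cost 1
[col 2] EPR: children EP:{C,T}, R:{G} ∪→ {C,G,T}; cost 1
[col 2] CEFPRS: children CFS:{A,G,T}, EPR:{C,G,T} ∩→ {G,T}; cost 0
[col 3] CF: children C:{T}, F:{T} ∩→ {T}; cost 0
[col 3] CFS: children CF:{T}, S:{C} ∪→ {C,T}; cost 1
[col 3] EP: children E:{G}, P:{G} ∩→ {G}; cost 0
[col 3] EPR: children EP:{G}, R:{C} ∪→ {C,G}; cost 1
[col 3] CEFPRS: children CFS:{C,T}, EPR:{C,G} ∩→ {C}; cost 0
per-site changes: [3, 3, 4, 2]; total = 12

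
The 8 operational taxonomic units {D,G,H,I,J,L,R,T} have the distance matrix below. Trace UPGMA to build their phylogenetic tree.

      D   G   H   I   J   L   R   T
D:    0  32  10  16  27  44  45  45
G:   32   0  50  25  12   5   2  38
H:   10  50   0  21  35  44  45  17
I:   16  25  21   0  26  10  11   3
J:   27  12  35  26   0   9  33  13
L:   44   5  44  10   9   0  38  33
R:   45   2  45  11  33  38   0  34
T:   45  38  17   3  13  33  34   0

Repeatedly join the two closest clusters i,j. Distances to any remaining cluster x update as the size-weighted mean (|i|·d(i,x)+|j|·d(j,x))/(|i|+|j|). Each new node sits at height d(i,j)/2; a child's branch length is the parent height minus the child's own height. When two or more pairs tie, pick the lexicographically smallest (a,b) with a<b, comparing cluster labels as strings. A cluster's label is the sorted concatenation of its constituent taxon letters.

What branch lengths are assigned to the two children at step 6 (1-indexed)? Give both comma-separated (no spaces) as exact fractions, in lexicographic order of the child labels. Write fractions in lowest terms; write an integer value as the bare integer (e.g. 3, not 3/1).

45/4,2

1. join G+R (d=2) ⇒ GR; edges |G|=1, |R|=1
  updated: d(D,GR)=77/2, d(GR,H)=95/2, d(GR,I)=18, d(GR,J)=45/2, d(GR,L)=43/2, d(GR,T)=36
2. join I+T (d=3) ⇒ IT; edges |I|=3/2, |T|=3/2
  updated: d(D,IT)=61/2, d(GR,IT)=27, d(H,IT)=19, d(IT,J)=39/2, d(IT,L)=43/2
3. join J+L (d=9) ⇒ JL; edges |J|=9/2, |L|=9/2
  updated: d(D,JL)=71/2, d(GR,JL)=22, d(H,JL)=79/2, d(IT,JL)=41/2
4. join D+H (d=10) ⇒ DH; edges |D|=5, |H|=5
  updated: d(DH,GR)=43, d(DH,IT)=99/4, d(DH,JL)=75/2
5. join IT+JL (d=41/2) ⇒ IJLT; edges |IT|=35/4, |JL|=23/4
  updated: d(DH,IJLT)=249/8, d(GR,IJLT)=49/2
6. join GR+IJLT (d=49/2) ⇒ GIJLRT; edges |GR|=45/4, |IJLT|=2
  updated: d(DH,GIJLRT)=421/12
7. join DH+GIJLRT (d=421/12) ⇒ DGHIJLRT; edges |DH|=301/24, |GIJLRT|=127/24
final tree: ((D:5,H:5):301/24,((G:1,R:1):45/4,((I:3/2,T:3/2):35/4,(J:9/2,L:9/2):23/4):2):127/24)
total length: 835/12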